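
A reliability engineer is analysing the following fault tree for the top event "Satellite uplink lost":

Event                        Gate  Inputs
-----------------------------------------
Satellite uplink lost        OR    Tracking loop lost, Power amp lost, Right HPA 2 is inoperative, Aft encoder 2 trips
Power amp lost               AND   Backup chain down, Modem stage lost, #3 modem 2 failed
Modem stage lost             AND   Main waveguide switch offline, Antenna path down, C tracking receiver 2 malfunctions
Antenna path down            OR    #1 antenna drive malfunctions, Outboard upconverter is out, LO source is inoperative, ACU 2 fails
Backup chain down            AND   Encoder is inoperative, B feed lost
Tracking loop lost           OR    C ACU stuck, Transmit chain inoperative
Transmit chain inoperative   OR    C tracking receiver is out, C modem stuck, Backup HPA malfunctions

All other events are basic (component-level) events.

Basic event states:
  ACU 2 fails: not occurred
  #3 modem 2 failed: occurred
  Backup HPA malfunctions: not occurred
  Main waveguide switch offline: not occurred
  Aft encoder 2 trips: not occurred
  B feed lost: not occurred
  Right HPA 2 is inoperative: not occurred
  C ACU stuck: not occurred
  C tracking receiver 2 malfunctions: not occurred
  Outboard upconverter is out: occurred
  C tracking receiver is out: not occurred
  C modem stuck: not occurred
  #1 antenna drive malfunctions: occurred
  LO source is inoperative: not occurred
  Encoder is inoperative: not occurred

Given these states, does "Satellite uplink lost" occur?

Transmit chain inoperative [OR]: C tracking receiver is out=not, C modem stuck=not, Backup HPA malfunctions=not → no input occurs → does not occur.
Tracking loop lost [OR]: C ACU stuck=not, Transmit chain inoperative=not → no input occurs → does not occur.
Backup chain down [AND]: Encoder is inoperative=not, B feed lost=not → not all inputs occur → does not occur.
Antenna path down [OR]: #1 antenna drive malfunctions=occurs, Outboard upconverter is out=occurs, LO source is inoperative=not, ACU 2 fails=not → at least one input occurs → occurs.
Modem stage lost [AND]: Main waveguide switch offline=not, Antenna path down=occurs, C tracking receiver 2 malfunctions=not → not all inputs occur → does not occur.
Power amp lost [AND]: Backup chain down=not, Modem stage lost=not, #3 modem 2 failed=occurs → not all inputs occur → does not occur.
Satellite uplink lost [OR]: Tracking loop lost=not, Power amp lost=not, Right HPA 2 is inoperative=not, Aft encoder 2 trips=not → no input occurs → does not occur.

No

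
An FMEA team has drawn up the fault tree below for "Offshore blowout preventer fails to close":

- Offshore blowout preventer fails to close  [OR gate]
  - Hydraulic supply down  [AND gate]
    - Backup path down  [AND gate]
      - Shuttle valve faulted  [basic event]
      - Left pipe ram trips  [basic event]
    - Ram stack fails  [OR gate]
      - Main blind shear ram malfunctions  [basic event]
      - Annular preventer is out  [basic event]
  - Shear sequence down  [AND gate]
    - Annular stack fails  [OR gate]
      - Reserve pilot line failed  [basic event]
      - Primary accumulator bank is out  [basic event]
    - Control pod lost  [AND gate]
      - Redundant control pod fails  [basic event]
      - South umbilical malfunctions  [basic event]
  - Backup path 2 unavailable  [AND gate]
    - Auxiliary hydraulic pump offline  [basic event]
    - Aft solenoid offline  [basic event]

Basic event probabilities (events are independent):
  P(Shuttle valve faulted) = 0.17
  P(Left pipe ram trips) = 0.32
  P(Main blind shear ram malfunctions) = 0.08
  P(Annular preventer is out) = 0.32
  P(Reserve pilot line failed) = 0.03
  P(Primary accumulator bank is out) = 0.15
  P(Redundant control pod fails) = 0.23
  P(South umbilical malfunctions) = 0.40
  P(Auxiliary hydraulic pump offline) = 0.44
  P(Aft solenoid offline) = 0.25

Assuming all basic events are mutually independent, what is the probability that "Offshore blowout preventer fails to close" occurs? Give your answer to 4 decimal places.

0.1422

P(Backup path down) [AND] = 0.17 × 0.32 = 0.054400
P(Ram stack fails) [OR] = 1 − (1−0.08) × (1−0.32) = 0.374400
P(Hydraulic supply down) [AND] = 0.054400 × 0.374400 = 0.020367
P(Annular stack fails) [OR] = 1 − (1−0.03) × (1−0.15) = 0.175500
P(Control pod lost) [AND] = 0.23 × 0.40 = 0.092000
P(Shear sequence down) [AND] = 0.175500 × 0.092000 = 0.016146
P(Backup path 2 unavailable) [AND] = 0.44 × 0.25 = 0.110000
P(Offshore blowout preventer fails to close) [OR] = 1 − (1−0.020367) × (1−0.016146) × (1−0.110000) = 0.142204
Rounded to 4 decimal places: P(Offshore blowout preventer fails to close) ≈ 0.1422.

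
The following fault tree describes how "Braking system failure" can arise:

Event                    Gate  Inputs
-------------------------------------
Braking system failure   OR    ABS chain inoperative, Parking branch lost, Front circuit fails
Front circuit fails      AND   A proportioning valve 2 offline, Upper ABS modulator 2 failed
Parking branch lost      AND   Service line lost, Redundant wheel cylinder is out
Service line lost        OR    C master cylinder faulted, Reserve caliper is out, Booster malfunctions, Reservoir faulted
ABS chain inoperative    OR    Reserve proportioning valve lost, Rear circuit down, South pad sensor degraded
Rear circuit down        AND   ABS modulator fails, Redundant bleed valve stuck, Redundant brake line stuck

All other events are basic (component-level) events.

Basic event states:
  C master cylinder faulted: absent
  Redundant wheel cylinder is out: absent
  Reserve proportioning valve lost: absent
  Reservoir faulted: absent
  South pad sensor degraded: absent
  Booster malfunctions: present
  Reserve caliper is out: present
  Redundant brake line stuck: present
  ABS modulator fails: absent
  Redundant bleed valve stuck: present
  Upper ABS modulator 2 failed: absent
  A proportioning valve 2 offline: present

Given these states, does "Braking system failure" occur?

No

Rear circuit down [AND]: ABS modulator fails=not, Redundant bleed valve stuck=occurs, Redundant brake line stuck=occurs → not all inputs occur → does not occur.
ABS chain inoperative [OR]: Reserve proportioning valve lost=not, Rear circuit down=not, South pad sensor degraded=not → no input occurs → does not occur.
Service line lost [OR]: C master cylinder faulted=not, Reserve caliper is out=occurs, Booster malfunctions=occurs, Reservoir faulted=not → at least one input occurs → occurs.
Parking branch lost [AND]: Service line lost=occurs, Redundant wheel cylinder is out=not → not all inputs occur → does not occur.
Front circuit fails [AND]: A proportioning valve 2 offline=occurs, Upper ABS modulator 2 failed=not → not all inputs occur → does not occur.
Braking system failure [OR]: ABS chain inoperative=not, Parking branch lost=not, Front circuit fails=not → no input occurs → does not occur.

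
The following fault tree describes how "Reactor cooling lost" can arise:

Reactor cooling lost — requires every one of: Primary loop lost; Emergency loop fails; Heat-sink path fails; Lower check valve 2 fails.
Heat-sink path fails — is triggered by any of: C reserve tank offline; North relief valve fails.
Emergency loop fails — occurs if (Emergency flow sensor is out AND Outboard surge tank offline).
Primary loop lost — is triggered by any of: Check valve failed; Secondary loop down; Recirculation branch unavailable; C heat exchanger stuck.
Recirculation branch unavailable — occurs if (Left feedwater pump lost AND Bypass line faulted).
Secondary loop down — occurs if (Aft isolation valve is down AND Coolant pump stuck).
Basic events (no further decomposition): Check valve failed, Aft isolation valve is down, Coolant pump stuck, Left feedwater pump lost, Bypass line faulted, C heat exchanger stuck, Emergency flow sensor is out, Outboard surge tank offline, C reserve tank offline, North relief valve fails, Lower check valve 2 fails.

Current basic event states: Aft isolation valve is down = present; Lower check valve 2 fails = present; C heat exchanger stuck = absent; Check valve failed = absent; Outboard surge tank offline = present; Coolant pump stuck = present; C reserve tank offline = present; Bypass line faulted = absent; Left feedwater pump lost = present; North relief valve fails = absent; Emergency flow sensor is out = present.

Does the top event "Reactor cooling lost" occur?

Yes

Secondary loop down [AND]: Aft isolation valve is down=occurs, Coolant pump stuck=occurs → all inputs occur → occurs.
Recirculation branch unavailable [AND]: Left feedwater pump lost=occurs, Bypass line faulted=not → not all inputs occur → does not occur.
Primary loop lost [OR]: Check valve failed=not, Secondary loop down=occurs, Recirculation branch unavailable=not, C heat exchanger stuck=not → at least one input occurs → occurs.
Emergency loop fails [AND]: Emergency flow sensor is out=occurs, Outboard surge tank offline=occurs → all inputs occur → occurs.
Heat-sink path fails [OR]: C reserve tank offline=occurs, North relief valve fails=not → at least one input occurs → occurs.
Reactor cooling lost [AND]: Primary loop lost=occurs, Emergency loop fails=occurs, Heat-sink path fails=occurs, Lower check valve 2 fails=occurs → all inputs occur → occurs.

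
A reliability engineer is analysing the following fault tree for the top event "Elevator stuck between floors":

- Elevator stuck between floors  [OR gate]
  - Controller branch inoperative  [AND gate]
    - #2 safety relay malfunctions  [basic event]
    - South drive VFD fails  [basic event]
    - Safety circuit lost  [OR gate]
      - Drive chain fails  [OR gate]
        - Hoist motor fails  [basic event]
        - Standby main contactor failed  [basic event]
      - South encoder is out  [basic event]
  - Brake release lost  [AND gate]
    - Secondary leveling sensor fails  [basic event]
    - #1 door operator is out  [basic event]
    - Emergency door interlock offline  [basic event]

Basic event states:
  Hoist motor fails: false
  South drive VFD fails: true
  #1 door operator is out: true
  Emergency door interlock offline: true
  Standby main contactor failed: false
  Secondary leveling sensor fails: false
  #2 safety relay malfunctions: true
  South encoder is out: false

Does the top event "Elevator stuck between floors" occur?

No

Drive chain fails [OR]: Hoist motor fails=not, Standby main contactor failed=not → no input occurs → does not occur.
Safety circuit lost [OR]: Drive chain fails=not, South encoder is out=not → no input occurs → does not occur.
Controller branch inoperative [AND]: #2 safety relay malfunctions=occurs, South drive VFD fails=occurs, Safety circuit lost=not → not all inputs occur → does not occur.
Brake release lost [AND]: Secondary leveling sensor fails=not, #1 door operator is out=occurs, Emergency door interlock offline=occurs → not all inputs occur → does not occur.
Elevator stuck between floors [OR]: Controller branch inoperative=not, Brake release lost=not → no input occurs → does not occur.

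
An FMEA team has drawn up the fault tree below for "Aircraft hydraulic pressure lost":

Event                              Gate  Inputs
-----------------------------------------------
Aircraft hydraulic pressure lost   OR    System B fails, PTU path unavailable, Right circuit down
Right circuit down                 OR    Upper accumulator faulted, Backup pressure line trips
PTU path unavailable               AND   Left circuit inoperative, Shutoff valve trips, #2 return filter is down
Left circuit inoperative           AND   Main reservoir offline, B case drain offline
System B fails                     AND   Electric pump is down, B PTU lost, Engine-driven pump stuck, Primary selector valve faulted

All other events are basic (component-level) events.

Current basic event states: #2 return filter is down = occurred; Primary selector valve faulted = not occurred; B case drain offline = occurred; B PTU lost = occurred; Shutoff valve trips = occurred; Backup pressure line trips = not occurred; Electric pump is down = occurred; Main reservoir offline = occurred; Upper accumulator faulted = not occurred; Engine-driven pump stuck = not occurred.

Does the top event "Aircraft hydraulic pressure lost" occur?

System B fails [AND]: Electric pump is down=occurs, B PTU lost=occurs, Engine-driven pump stuck=not, Primary selector valve faulted=not → not all inputs occur → does not occur.
Left circuit inoperative [AND]: Main reservoir offline=occurs, B case drain offline=occurs → all inputs occur → occurs.
PTU path unavailable [AND]: Left circuit inoperative=occurs, Shutoff valve trips=occurs, #2 return filter is down=occurs → all inputs occur → occurs.
Right circuit down [OR]: Upper accumulator faulted=not, Backup pressure line trips=not → no input occurs → does not occur.
Aircraft hydraulic pressure lost [OR]: System B fails=not, PTU path unavailable=occurs, Right circuit down=not → at least one input occurs → occurs.

Yes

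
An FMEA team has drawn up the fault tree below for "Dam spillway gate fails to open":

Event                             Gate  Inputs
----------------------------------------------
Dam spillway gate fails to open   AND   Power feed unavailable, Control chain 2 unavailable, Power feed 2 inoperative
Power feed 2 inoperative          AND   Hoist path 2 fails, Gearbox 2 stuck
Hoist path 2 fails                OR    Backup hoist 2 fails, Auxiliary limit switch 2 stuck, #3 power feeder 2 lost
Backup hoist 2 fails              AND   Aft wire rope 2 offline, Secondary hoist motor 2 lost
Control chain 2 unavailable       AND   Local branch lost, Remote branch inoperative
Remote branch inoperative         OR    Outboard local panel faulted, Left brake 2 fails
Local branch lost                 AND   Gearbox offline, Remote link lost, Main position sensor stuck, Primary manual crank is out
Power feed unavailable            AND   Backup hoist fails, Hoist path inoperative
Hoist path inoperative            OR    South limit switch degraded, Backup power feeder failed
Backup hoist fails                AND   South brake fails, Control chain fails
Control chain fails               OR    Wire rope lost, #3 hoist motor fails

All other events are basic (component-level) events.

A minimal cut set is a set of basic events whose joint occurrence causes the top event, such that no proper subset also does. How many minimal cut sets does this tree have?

24

Control chain fails [OR]: union of children's cut sets → 2 cut set(s).
Backup hoist fails [AND]: one cut set from each child combined → 1 × 2 = 2 cut set(s).
Hoist path inoperative [OR]: union of children's cut sets → 2 cut set(s).
Power feed unavailable [AND]: one cut set from each child combined → 2 × 2 = 4 cut set(s).
Local branch lost [AND]: one cut set from each child combined → 1 × 1 × 1 × 1 = 1 cut set(s).
Remote branch inoperative [OR]: union of children's cut sets → 2 cut set(s).
Control chain 2 unavailable [AND]: one cut set from each child combined → 1 × 2 = 2 cut set(s).
Backup hoist 2 fails [AND]: one cut set from each child combined → 1 × 1 = 1 cut set(s).
Hoist path 2 fails [OR]: union of children's cut sets → 3 cut set(s).
Power feed 2 inoperative [AND]: one cut set from each child combined → 3 × 1 = 3 cut set(s).
Dam spillway gate fails to open [AND]: one cut set from each child combined → 4 × 2 × 3 = 24 cut set(s).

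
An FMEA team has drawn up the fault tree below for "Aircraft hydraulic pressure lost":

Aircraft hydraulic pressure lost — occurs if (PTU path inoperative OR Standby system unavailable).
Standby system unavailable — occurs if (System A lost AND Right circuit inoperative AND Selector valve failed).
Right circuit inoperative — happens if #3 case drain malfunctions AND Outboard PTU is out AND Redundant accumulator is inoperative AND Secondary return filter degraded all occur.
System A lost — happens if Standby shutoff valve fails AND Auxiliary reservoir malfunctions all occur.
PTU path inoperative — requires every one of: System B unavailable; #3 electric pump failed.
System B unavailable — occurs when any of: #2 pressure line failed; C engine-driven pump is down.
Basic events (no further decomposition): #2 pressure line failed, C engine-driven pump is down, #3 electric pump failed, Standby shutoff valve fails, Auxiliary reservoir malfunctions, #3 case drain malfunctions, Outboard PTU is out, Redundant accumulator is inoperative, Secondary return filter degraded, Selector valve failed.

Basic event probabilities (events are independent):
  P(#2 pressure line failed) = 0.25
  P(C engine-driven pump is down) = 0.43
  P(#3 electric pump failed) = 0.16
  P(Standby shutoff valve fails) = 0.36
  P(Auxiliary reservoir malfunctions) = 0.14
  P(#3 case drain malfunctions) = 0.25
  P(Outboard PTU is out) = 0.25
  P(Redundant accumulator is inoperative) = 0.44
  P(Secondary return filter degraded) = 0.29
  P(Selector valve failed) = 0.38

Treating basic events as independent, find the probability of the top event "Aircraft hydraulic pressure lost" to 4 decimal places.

0.0917

P(System B unavailable) [OR] = 1 − (1−0.25) × (1−0.43) = 0.572500
P(PTU path inoperative) [AND] = 0.572500 × 0.16 = 0.091600
P(System A lost) [AND] = 0.36 × 0.14 = 0.050400
P(Right circuit inoperative) [AND] = 0.25 × 0.25 × 0.44 × 0.29 = 0.007975
P(Standby system unavailable) [AND] = 0.050400 × 0.007975 × 0.38 = 0.000153
P(Aircraft hydraulic pressure lost) [OR] = 1 − (1−0.091600) × (1−0.000153) = 0.091739
Rounded to 4 decimal places: P(Aircraft hydraulic pressure lost) ≈ 0.0917.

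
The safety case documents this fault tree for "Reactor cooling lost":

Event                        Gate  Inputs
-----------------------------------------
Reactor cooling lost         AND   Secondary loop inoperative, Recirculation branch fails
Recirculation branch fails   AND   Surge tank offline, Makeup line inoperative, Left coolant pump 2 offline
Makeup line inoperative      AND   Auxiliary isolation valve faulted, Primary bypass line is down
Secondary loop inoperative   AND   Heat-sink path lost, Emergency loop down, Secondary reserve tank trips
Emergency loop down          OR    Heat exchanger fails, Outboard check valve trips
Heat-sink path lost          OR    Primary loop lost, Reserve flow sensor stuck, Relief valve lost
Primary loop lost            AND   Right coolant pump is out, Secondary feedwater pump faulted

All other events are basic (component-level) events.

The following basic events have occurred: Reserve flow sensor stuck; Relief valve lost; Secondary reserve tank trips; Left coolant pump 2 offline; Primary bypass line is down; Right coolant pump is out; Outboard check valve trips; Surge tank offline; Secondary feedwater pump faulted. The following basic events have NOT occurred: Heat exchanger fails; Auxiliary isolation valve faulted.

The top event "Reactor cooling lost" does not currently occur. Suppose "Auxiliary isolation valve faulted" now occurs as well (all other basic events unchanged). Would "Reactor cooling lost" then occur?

Counterfactual: set "Auxiliary isolation valve faulted" to occurred.
Primary loop lost [AND]: Right coolant pump is out=occurs, Secondary feedwater pump faulted=occurs → all inputs occur → occurs.
Heat-sink path lost [OR]: Primary loop lost=occurs, Reserve flow sensor stuck=occurs, Relief valve lost=occurs → at least one input occurs → occurs.
Emergency loop down [OR]: Heat exchanger fails=not, Outboard check valve trips=occurs → at least one input occurs → occurs.
Secondary loop inoperative [AND]: Heat-sink path lost=occurs, Emergency loop down=occurs, Secondary reserve tank trips=occurs → all inputs occur → occurs.
Makeup line inoperative [AND]: Auxiliary isolation valve faulted=occurs, Primary bypass line is down=occurs → all inputs occur → occurs.
Recirculation branch fails [AND]: Surge tank offline=occurs, Makeup line inoperative=occurs, Left coolant pump 2 offline=occurs → all inputs occur → occurs.
Reactor cooling lost [AND]: Secondary loop inoperative=occurs, Recirculation branch fails=occurs → all inputs occur → occurs.

Yes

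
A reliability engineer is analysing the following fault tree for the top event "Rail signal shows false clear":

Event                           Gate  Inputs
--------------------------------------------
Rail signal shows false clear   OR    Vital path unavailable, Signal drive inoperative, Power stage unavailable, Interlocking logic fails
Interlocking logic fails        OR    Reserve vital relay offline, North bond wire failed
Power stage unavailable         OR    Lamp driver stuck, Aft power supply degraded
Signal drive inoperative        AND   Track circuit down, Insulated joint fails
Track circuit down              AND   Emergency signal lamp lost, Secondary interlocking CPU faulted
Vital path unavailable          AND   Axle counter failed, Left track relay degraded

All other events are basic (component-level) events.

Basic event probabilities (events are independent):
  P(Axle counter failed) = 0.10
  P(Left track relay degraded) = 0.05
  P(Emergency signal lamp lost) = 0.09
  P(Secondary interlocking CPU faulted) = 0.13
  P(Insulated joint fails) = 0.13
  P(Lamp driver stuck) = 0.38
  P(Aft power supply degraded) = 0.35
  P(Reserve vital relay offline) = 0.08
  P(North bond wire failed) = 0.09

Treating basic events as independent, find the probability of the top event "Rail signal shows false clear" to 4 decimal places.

P(Vital path unavailable) [AND] = 0.10 × 0.05 = 0.005000
P(Track circuit down) [AND] = 0.09 × 0.13 = 0.011700
P(Signal drive inoperative) [AND] = 0.011700 × 0.13 = 0.001521
P(Power stage unavailable) [OR] = 1 − (1−0.38) × (1−0.35) = 0.597000
P(Interlocking logic fails) [OR] = 1 − (1−0.08) × (1−0.09) = 0.162800
P(Rail signal shows false clear) [OR] = 1 − (1−0.005000) × (1−0.001521) × (1−0.597000) × (1−0.162800) = 0.664806
Rounded to 4 decimal places: P(Rail signal shows false clear) ≈ 0.6648.

0.6648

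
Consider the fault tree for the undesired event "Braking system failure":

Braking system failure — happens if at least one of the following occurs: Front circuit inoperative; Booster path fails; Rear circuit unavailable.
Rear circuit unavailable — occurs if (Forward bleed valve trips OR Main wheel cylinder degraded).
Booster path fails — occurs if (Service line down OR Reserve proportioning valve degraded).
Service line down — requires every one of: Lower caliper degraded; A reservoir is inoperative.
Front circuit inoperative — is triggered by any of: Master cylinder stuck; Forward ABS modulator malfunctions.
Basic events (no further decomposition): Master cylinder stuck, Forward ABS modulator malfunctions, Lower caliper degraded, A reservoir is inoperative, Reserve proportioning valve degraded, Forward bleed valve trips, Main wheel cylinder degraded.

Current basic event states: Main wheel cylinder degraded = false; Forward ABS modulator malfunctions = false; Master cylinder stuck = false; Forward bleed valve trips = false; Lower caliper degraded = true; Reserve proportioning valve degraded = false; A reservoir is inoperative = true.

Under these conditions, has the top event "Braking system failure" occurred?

Yes

Front circuit inoperative [OR]: Master cylinder stuck=not, Forward ABS modulator malfunctions=not → no input occurs → does not occur.
Service line down [AND]: Lower caliper degraded=occurs, A reservoir is inoperative=occurs → all inputs occur → occurs.
Booster path fails [OR]: Service line down=occurs, Reserve proportioning valve degraded=not → at least one input occurs → occurs.
Rear circuit unavailable [OR]: Forward bleed valve trips=not, Main wheel cylinder degraded=not → no input occurs → does not occur.
Braking system failure [OR]: Front circuit inoperative=not, Booster path fails=occurs, Rear circuit unavailable=not → at least one input occurs → occurs.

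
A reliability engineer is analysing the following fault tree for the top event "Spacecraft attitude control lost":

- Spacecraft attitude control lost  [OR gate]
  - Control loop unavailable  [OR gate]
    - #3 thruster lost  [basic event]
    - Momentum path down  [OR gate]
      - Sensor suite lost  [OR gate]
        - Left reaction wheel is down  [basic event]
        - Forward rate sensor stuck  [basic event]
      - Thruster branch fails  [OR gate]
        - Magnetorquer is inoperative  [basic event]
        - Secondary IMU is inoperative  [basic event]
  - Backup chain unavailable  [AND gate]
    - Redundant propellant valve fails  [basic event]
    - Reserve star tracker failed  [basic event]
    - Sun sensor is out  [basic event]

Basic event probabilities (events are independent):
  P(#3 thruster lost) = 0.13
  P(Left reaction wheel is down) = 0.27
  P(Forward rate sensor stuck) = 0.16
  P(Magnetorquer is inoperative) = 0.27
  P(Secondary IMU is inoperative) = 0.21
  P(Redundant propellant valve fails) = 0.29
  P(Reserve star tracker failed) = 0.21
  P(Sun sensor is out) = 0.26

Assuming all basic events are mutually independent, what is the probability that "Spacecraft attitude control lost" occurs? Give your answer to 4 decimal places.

0.6972

P(Sensor suite lost) [OR] = 1 − (1−0.27) × (1−0.16) = 0.386800
P(Thruster branch fails) [OR] = 1 − (1−0.27) × (1−0.21) = 0.423300
P(Momentum path down) [OR] = 1 − (1−0.386800) × (1−0.423300) = 0.646368
P(Control loop unavailable) [OR] = 1 − (1−0.13) × (1−0.646368) = 0.692340
P(Backup chain unavailable) [AND] = 0.29 × 0.21 × 0.26 = 0.015834
P(Spacecraft attitude control lost) [OR] = 1 − (1−0.692340) × (1−0.015834) = 0.697211
Rounded to 4 decimal places: P(Spacecraft attitude control lost) ≈ 0.6972.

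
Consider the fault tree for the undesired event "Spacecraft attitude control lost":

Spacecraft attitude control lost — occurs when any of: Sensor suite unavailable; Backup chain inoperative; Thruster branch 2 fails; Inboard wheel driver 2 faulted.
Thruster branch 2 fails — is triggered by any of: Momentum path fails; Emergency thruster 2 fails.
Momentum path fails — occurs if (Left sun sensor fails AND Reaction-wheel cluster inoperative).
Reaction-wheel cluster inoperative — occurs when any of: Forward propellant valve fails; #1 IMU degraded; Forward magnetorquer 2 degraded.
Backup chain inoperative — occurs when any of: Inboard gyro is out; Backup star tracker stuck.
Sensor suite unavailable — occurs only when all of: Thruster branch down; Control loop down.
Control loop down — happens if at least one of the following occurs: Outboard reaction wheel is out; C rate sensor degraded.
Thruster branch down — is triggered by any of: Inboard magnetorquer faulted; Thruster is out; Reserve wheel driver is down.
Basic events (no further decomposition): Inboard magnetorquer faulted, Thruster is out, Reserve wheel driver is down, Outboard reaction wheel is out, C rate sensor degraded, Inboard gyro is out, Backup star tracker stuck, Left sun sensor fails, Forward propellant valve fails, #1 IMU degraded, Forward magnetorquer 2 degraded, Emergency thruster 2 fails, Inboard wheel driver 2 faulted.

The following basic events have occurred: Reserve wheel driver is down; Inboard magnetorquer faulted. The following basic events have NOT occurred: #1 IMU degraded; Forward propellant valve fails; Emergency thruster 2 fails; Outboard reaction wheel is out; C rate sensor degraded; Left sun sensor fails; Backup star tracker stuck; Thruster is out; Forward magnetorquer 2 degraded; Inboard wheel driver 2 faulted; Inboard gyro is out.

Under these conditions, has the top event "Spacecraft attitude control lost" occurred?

Thruster branch down [OR]: Inboard magnetorquer faulted=occurs, Thruster is out=not, Reserve wheel driver is down=occurs → at least one input occurs → occurs.
Control loop down [OR]: Outboard reaction wheel is out=not, C rate sensor degraded=not → no input occurs → does not occur.
Sensor suite unavailable [AND]: Thruster branch down=occurs, Control loop down=not → not all inputs occur → does not occur.
Backup chain inoperative [OR]: Inboard gyro is out=not, Backup star tracker stuck=not → no input occurs → does not occur.
Reaction-wheel cluster inoperative [OR]: Forward propellant valve fails=not, #1 IMU degraded=not, Forward magnetorquer 2 degraded=not → no input occurs → does not occur.
Momentum path fails [AND]: Left sun sensor fails=not, Reaction-wheel cluster inoperative=not → not all inputs occur → does not occur.
Thruster branch 2 fails [OR]: Momentum path fails=not, Emergency thruster 2 fails=not → no input occurs → does not occur.
Spacecraft attitude control lost [OR]: Sensor suite unavailable=not, Backup chain inoperative=not, Thruster branch 2 fails=not, Inboard wheel driver 2 faulted=not → no input occurs → does not occur.

No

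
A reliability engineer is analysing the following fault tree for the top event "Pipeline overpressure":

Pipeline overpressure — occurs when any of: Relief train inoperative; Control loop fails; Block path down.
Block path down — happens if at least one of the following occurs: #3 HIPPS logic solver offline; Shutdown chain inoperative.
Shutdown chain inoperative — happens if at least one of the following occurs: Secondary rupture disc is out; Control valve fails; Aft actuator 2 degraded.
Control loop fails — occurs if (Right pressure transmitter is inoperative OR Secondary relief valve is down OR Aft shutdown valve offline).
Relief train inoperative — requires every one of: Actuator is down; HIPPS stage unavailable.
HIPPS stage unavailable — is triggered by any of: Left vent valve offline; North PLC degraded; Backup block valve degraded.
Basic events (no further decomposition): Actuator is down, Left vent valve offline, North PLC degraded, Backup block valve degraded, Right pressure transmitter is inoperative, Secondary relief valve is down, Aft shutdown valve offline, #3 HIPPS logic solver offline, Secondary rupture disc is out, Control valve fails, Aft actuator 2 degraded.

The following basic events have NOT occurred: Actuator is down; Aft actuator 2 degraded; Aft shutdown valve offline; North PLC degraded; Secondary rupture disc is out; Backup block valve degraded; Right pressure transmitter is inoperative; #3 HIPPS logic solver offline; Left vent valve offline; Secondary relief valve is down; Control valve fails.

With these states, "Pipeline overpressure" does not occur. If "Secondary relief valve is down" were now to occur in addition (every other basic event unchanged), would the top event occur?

Yes

Counterfactual: set "Secondary relief valve is down" to occurred.
HIPPS stage unavailable [OR]: Left vent valve offline=not, North PLC degraded=not, Backup block valve degraded=not → no input occurs → does not occur.
Relief train inoperative [AND]: Actuator is down=not, HIPPS stage unavailable=not → not all inputs occur → does not occur.
Control loop fails [OR]: Right pressure transmitter is inoperative=not, Secondary relief valve is down=occurs, Aft shutdown valve offline=not → at least one input occurs → occurs.
Shutdown chain inoperative [OR]: Secondary rupture disc is out=not, Control valve fails=not, Aft actuator 2 degraded=not → no input occurs → does not occur.
Block path down [OR]: #3 HIPPS logic solver offline=not, Shutdown chain inoperative=not → no input occurs → does not occur.
Pipeline overpressure [OR]: Relief train inoperative=not, Control loop fails=occurs, Block path down=not → at least one input occurs → occurs.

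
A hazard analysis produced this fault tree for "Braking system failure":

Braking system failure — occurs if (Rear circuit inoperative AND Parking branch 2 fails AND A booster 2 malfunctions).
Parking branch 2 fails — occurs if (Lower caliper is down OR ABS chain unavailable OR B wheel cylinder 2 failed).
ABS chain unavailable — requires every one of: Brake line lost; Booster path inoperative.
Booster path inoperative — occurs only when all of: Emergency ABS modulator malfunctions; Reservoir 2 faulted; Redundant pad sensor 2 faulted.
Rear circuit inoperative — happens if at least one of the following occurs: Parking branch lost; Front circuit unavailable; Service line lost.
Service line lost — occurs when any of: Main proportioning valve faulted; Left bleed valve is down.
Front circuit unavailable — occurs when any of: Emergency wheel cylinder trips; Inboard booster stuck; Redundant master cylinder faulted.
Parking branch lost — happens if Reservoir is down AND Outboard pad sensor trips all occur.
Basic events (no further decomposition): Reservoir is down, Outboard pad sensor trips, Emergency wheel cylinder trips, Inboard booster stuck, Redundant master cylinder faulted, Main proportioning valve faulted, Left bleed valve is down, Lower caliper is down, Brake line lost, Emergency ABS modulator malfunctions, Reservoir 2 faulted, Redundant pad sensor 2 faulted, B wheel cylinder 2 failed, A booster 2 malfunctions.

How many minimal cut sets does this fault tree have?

18

Parking branch lost [AND]: one cut set from each child combined → 1 × 1 = 1 cut set(s).
Front circuit unavailable [OR]: union of children's cut sets → 3 cut set(s).
Service line lost [OR]: union of children's cut sets → 2 cut set(s).
Rear circuit inoperative [OR]: union of children's cut sets → 6 cut set(s).
Booster path inoperative [AND]: one cut set from each child combined → 1 × 1 × 1 = 1 cut set(s).
ABS chain unavailable [AND]: one cut set from each child combined → 1 × 1 = 1 cut set(s).
Parking branch 2 fails [OR]: union of children's cut sets → 3 cut set(s).
Braking system failure [AND]: one cut set from each child combined → 6 × 3 × 1 = 18 cut set(s).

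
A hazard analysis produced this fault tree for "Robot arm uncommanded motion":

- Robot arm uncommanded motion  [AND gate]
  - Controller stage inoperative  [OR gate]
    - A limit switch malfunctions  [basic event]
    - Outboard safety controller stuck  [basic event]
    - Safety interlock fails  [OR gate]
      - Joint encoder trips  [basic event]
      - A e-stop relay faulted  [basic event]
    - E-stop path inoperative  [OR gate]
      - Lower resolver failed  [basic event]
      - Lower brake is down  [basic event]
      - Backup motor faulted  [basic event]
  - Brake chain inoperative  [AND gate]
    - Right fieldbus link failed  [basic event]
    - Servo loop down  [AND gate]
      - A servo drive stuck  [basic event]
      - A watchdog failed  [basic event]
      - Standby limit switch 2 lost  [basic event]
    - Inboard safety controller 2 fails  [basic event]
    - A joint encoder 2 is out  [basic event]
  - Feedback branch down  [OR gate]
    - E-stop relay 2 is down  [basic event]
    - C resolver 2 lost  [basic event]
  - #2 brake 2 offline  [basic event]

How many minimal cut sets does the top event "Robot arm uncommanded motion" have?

14

Safety interlock fails [OR]: union of children's cut sets → 2 cut set(s).
E-stop path inoperative [OR]: union of children's cut sets → 3 cut set(s).
Controller stage inoperative [OR]: union of children's cut sets → 7 cut set(s).
Servo loop down [AND]: one cut set from each child combined → 1 × 1 × 1 = 1 cut set(s).
Brake chain inoperative [AND]: one cut set from each child combined → 1 × 1 × 1 × 1 = 1 cut set(s).
Feedback branch down [OR]: union of children's cut sets → 2 cut set(s).
Robot arm uncommanded motion [AND]: one cut set from each child combined → 7 × 1 × 2 × 1 = 14 cut set(s).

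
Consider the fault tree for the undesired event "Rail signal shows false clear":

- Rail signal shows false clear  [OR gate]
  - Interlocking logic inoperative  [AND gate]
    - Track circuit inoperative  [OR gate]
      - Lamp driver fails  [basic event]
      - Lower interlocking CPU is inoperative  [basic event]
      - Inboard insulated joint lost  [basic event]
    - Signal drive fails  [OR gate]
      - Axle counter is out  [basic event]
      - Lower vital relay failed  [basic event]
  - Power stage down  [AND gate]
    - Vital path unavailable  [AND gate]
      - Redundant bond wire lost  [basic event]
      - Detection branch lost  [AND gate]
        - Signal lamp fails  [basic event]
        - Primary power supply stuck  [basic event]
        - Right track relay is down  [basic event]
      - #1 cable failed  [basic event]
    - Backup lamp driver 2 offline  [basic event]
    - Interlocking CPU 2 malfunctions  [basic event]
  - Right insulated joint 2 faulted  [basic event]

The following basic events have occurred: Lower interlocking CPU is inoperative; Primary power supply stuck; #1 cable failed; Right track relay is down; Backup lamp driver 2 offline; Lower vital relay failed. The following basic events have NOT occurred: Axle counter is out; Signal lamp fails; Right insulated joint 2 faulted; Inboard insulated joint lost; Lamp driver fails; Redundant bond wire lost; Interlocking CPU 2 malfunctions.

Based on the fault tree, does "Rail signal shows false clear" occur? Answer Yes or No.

Track circuit inoperative [OR]: Lamp driver fails=not, Lower interlocking CPU is inoperative=occurs, Inboard insulated joint lost=not → at least one input occurs → occurs.
Signal drive fails [OR]: Axle counter is out=not, Lower vital relay failed=occurs → at least one input occurs → occurs.
Interlocking logic inoperative [AND]: Track circuit inoperative=occurs, Signal drive fails=occurs → all inputs occur → occurs.
Detection branch lost [AND]: Signal lamp fails=not, Primary power supply stuck=occurs, Right track relay is down=occurs → not all inputs occur → does not occur.
Vital path unavailable [AND]: Redundant bond wire lost=not, Detection branch lost=not, #1 cable failed=occurs → not all inputs occur → does not occur.
Power stage down [AND]: Vital path unavailable=not, Backup lamp driver 2 offline=occurs, Interlocking CPU 2 malfunctions=not → not all inputs occur → does not occur.
Rail signal shows false clear [OR]: Interlocking logic inoperative=occurs, Power stage down=not, Right insulated joint 2 faulted=not → at least one input occurs → occurs.

Yes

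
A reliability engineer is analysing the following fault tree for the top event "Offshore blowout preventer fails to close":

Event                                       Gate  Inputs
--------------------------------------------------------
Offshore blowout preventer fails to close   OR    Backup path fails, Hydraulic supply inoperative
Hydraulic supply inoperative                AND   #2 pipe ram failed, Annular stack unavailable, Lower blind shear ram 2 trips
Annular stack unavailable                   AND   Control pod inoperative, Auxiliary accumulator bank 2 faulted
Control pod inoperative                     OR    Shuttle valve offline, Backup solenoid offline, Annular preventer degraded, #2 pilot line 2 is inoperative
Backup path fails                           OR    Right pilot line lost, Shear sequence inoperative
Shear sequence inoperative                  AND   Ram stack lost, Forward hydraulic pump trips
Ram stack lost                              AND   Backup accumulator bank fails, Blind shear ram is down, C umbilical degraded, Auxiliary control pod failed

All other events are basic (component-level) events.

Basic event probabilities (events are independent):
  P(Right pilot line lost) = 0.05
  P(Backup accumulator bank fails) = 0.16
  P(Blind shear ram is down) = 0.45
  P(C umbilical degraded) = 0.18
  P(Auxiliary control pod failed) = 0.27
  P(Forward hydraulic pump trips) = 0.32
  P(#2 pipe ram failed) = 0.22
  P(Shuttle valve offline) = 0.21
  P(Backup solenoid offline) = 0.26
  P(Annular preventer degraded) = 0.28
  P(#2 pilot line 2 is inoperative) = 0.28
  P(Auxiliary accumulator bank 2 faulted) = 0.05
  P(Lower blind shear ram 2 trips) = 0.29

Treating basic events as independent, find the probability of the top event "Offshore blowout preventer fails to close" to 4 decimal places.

P(Ram stack lost) [AND] = 0.16 × 0.45 × 0.18 × 0.27 = 0.003499
P(Shear sequence inoperative) [AND] = 0.003499 × 0.32 = 0.001120
P(Backup path fails) [OR] = 1 − (1−0.05) × (1−0.001120) = 0.051064
P(Control pod inoperative) [OR] = 1 − (1−0.21) × (1−0.26) × (1−0.28) × (1−0.28) = 0.696943
P(Annular stack unavailable) [AND] = 0.696943 × 0.05 = 0.034847
P(Hydraulic supply inoperative) [AND] = 0.22 × 0.034847 × 0.29 = 0.002223
P(Offshore blowout preventer fails to close) [OR] = 1 − (1−0.051064) × (1−0.002223) = 0.053173
Rounded to 4 decimal places: P(Offshore blowout preventer fails to close) ≈ 0.0532.

0.0532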